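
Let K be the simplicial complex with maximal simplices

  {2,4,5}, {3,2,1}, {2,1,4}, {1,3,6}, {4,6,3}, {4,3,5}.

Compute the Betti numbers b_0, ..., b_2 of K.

b_0 = 1, b_1 = 1, b_2 = 0.

Fix the vertex order 1 < 2 < 3 < 4 < 5 < 6 and write every simplex with vertices in increasing order. Then dim K = 2 and the simplices of K are:

  0-simplices (6): [1], [2], [3], [4], [5], [6]
  1-simplices (12): [1,2], [1,3], [1,4], [1,6], [2,3], [2,4], [2,5], [3,4], [3,5], [3,6], [4,5], [4,6]
  2-simplices (6): [1,2,3], [1,2,4], [1,3,6], [2,4,5], [3,4,5], [3,4,6]

Hence C_0 ≅ Z^6, C_1 ≅ Z^12, C_2 ≅ Z^6.

The boundary map ∂_1: C_1 → C_0 is given by ∂[p,q] = [q] − [p].
This gives a 6×12 integer matrix of rank 5; reducing to Smith normal form yields diagonal entries (1,1,1,1,1).

∂_2: C_2 → C_1 maps a triangle to the signed sum of its edges. For instance
  ∂[1,2,4] = [2,4] − [1,4] + [1,2],
  ∂[3,4,5] = [4,5] − [3,5] + [3,4].
The resulting 12×6 matrix has rank 6, and its Smith normal form has invariant factors (1,1,1,1,1,1).

Now H_k = ker ∂_k / im ∂_{k+1}, so:

  H_0: rank C_0 − rank ∂_1 = 6 − 5 = 1, and the invariant factors of ∂_1 are all 1, so H_0 = Z.
  H_1: rank ker ∂_1 − rank ∂_2 = (12 − 5) − 6 = 1, and the invariant factors of ∂_2 are all 1, so H_1 = Z.
  H_2: rank ker ∂_2 − rank ∂_3 = (6 − 6) − 0 = 0, and there is no ∂_3, so H_2 = 0.

As a check, the Euler characteristic is 6 − 12 + 6 = 0, which agrees with 1 − 1 + 0 = 0.

Hence the Betti numbers are b_0 = 1, b_1 = 1, b_2 = 0.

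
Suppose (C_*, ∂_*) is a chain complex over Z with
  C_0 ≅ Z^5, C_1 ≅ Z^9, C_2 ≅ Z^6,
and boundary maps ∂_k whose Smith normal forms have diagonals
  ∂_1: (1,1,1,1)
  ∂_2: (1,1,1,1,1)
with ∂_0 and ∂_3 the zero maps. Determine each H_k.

H_0 ≅ Z,  H_1 = 0,  H_2 ≅ Z.

H_0: b_0 = 5 − 0 − 4 = 1; torsion from ∂_1 factors > 1: none. So H_0 ≅ Z.
H_1: b_1 = 9 − 4 − 5 = 0; torsion from ∂_2 factors > 1: none. So H_1 ≅ 0.
H_2: b_2 = 6 − 5 − 0 = 1; torsion from ∂_3 factors > 1: none. So H_2 ≅ Z.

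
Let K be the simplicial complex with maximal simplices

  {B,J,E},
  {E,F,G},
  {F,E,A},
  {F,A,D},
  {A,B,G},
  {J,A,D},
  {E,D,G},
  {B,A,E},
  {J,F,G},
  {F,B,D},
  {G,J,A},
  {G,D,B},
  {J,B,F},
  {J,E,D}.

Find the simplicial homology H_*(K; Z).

Order the vertices as A < B < D < E < F < G < J. Listing each simplex with vertices in this order, K has dimension 2 with simplices:

  0-simplices (7): A, B, D, E, F, G, J
  1-simplices (21): AB, AD, AE, AF, AG, AJ, BD, BE, BF, BG, BJ, DE, DF, DG, DJ, EF, EG, EJ, FG, FJ, GJ
  2-simplices (14): ABE, ABG, ADF, ADJ, AEF, AGJ, BDF, BDG, BEJ, BFJ, DEG, DEJ, EFG, FGJ

so the chain groups are C_0 ≅ Z^7, C_1 ≅ Z^21, C_2 ≅ Z^14.

The boundary map ∂_1: C_1 → C_0 sends each edge [p,q] (with p < q) to q − p. For instance
  ∂EG = G − E.
As a 7×21 matrix over Z this has rank 6, with invariant factors (1,1,1,1,1,1).

The boundary map ∂_2: C_2 → C_1 sends each 2-simplex [p,q,r] to [q,r] − [p,r] + [p,q]. For instance
  ∂BDF = DF − BF + BD,
  ∂FGJ = GJ − FJ + FG.
The 21×14 boundary matrix has rank 13 and Smith normal form diag(1,1,1,1,1,1,1,1,1,1,1,1,1).

Computing H_k = (kernel of ∂_k) / (image of ∂_{k+1}):

  H_0: rank C_0 − rank ∂_1 = 7 − 6 = 1, and the invariant factors of ∂_1 are all 1, so H_0 ≅ Z.
  H_1: rank ker ∂_1 − rank ∂_2 = (21 − 6) − 13 = 2, and the invariant factors of ∂_2 are all 1, so H_1 ≅ Z^2.
  H_2: rank ker ∂_2 − rank ∂_3 = (14 − 13) − 0 = 1, and there is no ∂_3, so H_2 ≅ Z.

As a check, the Euler characteristic is 7 − 21 + 14 = 0, which agrees with 1 − 2 + 1 = 0.
(K is a triangulation of the torus T^2.)

H_0 = Z,  H_1 = Z^2,  H_2 = Z.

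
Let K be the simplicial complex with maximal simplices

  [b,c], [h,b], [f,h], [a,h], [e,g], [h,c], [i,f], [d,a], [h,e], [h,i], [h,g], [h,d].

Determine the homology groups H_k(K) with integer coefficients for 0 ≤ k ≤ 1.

H_0 = Z,  H_1 = Z^4.

Fix the vertex order a < b < c < d < e < f < g < h < i and write every simplex with vertices in increasing order. Then dim K = 1 and the simplices of K are:

  0-simplices (9): a, b, c, d, e, f, g, h, i
  1-simplices (12): ad, ah, bc, bh, ch, dh, eg, eh, fh, fi, gh, hi

so the chain groups are C_0 ≅ Z^9, C_1 ≅ Z^12.

Boundary ∂_1: C_1 → C_0 sends each edge [p,q] (with p < q) to q − p.
The resulting 9×12 matrix has rank 8, and its Smith normal form has invariant factors (1,1,1,1,1,1,1,1).

From H_k ≅ ker(∂_k) / im(∂_{k+1}) we obtain:

  H_0: rank C_0 − rank ∂_1 = 9 − 8 = 1, and the invariant factors of ∂_1 are all 1, so H_0 = Z.
  H_1: rank ker ∂_1 − rank ∂_2 = (12 − 8) − 0 = 4, and there is no ∂_2, so H_1 = Z^4.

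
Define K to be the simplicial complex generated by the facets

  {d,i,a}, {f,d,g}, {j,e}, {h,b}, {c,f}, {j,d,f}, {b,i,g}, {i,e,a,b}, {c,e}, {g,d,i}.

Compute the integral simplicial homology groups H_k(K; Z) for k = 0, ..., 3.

H_0 = Z,  H_1 = Z^2,  H_2 = 0,  H_3 = 0.

K has 10 vertices, 19 edges, 9 triangles, 1 3-simplex.
rank ∂_0 = 0, rank ∂_1 = 9 ⇒ b_0 = 10 − 0 − 9 = 1; all invariant factors of ∂_1 are 1 so no torsion. So H_0 ≅ Z.
rank ∂_1 = 9, rank ∂_2 = 8 ⇒ b_1 = 19 − 9 − 8 = 2; all invariant factors of ∂_2 are 1 so no torsion. So H_1 ≅ Z^2.
rank ∂_2 = 8, rank ∂_3 = 1 ⇒ b_2 = 9 − 8 − 1 = 0; all invariant factors of ∂_3 are 1 so no torsion. So H_2 ≅ 0.
rank ∂_3 = 1, rank ∂_4 = 0 ⇒ b_3 = 1 − 1 − 0 = 0. So H_3 ≅ 0.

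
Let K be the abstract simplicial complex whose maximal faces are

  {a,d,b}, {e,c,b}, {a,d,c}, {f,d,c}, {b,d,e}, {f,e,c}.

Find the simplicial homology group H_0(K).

Order the vertices as a < b < c < d < e < f. Listing each simplex with vertices in this order, K has dimension 2 with simplices:

  0-simplices (6): a, b, c, d, e, f
  1-simplices (12): ab, ac, ad, bc, bd, be, cd, ce, cf, de, df, ef
  2-simplices (6): abd, acd, bce, bde, cdf, cef

so the chain groups are C_0 ≅ Z^6, C_1 ≅ Z^12, C_2 ≅ Z^6.

∂_1: C_1 → C_0 maps an edge to its endpoints' difference, ∂[p,q] = q − p. For instance
  ∂ce = e − c.
The resulting 6×12 matrix has rank 5, and its Smith normal form has invariant factors (1,1,1,1,1).

The boundary map ∂_2: C_2 → C_1 sends each 2-simplex [p,q,r] to [q,r] − [p,r] + [p,q]. For instance
  ∂cef = ef − cf + ce,
  ∂bce = ce − be + bc.
The resulting 12×6 matrix has rank 6, and its Smith normal form has invariant factors (1,1,1,1,1,1).

Now H_k = ker ∂_k / im ∂_{k+1}, so:

  H_0: rank C_0 − rank ∂_1 = 6 − 5 = 1, and the invariant factors of ∂_1 are all 1, so H_0 ≅ Z.

H_0 ≅ Z.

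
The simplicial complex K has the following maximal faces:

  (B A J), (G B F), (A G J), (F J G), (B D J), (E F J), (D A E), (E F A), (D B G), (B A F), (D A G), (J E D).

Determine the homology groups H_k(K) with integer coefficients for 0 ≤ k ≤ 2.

We work with the vertex ordering A < B < D < E < F < G < J. The simplices of K, each written with vertices in increasing order, are:

  0-simplices (7): A, B, D, E, F, G, J
  1-simplices (18): AB, AD, AE, AF, AG, AJ, BD, BF, BG, BJ, DE, DG, DJ, EF, EJ, FG, FJ, GJ
  2-simplices (12): ABF, ABJ, ADE, ADG, AEF, AGJ, BDG, BDJ, BFG, DEJ, EFJ, FGJ

Hence C_0 ≅ Z^7, C_1 ≅ Z^18, C_2 ≅ Z^12.

∂_1: C_1 → C_0 sends each edge [p,q] (with p < q) to q − p.
The resulting 7×18 matrix has rank 6, and its Smith normal form has invariant factors (1,1,1,1,1,1).

∂_2: C_2 → C_1 acts by ∂[p,q,r] = [q,r] − [p,r] + [p,q]. For instance
  ∂AEF = EF − AF + AE,
  ∂BDJ = DJ − BJ + BD.
The resulting 18×12 matrix has rank 12, and its Smith normal form has invariant factors (1,1,1,1,1,1,1,1,1,1,1,2).

Now H_k = ker ∂_k / im ∂_{k+1}, so:

  H_0: rank C_0 − rank ∂_1 = 7 − 6 = 1, and the invariant factors of ∂_1 are all 1, so H_0 = Z.
  H_1: rank ker ∂_1 − rank ∂_2 = (18 − 6) − 12 = 0, and ∂_2 has invariant factor 2 > 1, so H_1 = Z/2.
  H_2: rank ker ∂_2 − rank ∂_3 = (12 − 12) − 0 = 0, and there is no ∂_3, so H_2 = 0.

H_0 ≅ Z,  H_1 ≅ Z/2,  H_2 = 0.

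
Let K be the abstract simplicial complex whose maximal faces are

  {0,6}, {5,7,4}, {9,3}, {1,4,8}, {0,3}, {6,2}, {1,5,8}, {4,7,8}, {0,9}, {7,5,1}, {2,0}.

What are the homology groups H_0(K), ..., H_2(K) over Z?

H_0 ≅ Z^2,  H_1 ≅ Z^3,  H_2 = 0.

Take the total order 0 < 1 < 2 < 3 < 4 < 5 < 6 < 7 < 8 < 9 on the vertex set. Then K (dimension 2) consists of the simplices:

  0-simplices (10): [0], [1], [2], [3], [4], [5], [6], [7], [8], [9]
  1-simplices (16): [0,2], [0,3], [0,6], [0,9], [1,4], [1,5], [1,7], [1,8], [2,6], [3,9], [4,5], [4,7], [4,8], [5,7], [5,8], [7,8]
  2-simplices (5): [1,4,8], [1,5,7], [1,5,8], [4,5,7], [4,7,8]

so the chain groups are C_0 ≅ Z^10, C_1 ≅ Z^16, C_2 ≅ Z^5.

∂_1: C_1 → C_0 sends each edge [p,q] (with p < q) to q − p.
As a 10×16 matrix over Z this has rank 8, with invariant factors (1,1,1,1,1,1,1,1).

The boundary map ∂_2: C_2 → C_1 sends each 2-simplex [p,q,r] to [q,r] − [p,r] + [p,q]. For instance
  ∂[4,5,7] = [5,7] − [4,7] + [4,5],
  ∂[1,4,8] = [4,8] − [1,8] + [1,4].
The 16×5 boundary matrix has rank 5 and Smith normal form diag(1,1,1,1,1).

From H_k ≅ ker(∂_k) / im(∂_{k+1}) we obtain:

  H_0: rank C_0 − rank ∂_1 = 10 − 8 = 2, and the invariant factors of ∂_1 are all 1, so H_0 ≅ Z^2.
  H_1: rank ker ∂_1 − rank ∂_2 = (16 − 8) − 5 = 3, and the invariant factors of ∂_2 are all 1, so H_1 ≅ Z^3.
  H_2: rank ker ∂_2 − rank ∂_3 = (5 − 5) − 0 = 0, and there is no ∂_3, so H_2 ≅ 0.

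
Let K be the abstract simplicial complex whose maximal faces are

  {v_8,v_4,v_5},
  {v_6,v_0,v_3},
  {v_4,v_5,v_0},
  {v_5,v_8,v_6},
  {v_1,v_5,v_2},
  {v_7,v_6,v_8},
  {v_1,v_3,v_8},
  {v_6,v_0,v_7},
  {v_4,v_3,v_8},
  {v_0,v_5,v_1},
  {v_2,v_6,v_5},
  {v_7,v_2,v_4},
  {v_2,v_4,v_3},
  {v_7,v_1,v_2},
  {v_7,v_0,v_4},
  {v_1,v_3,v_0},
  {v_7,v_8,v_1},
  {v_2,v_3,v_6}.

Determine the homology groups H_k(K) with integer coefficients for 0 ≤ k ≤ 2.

H_0 = Z,  H_1 = Z^2,  H_2 = Z.

Order the vertices as v_0 < v_1 < v_2 < v_3 < v_4 < v_5 < v_6 < v_7 < v_8. Listing each simplex with vertices in this order, K has dimension 2 with simplices:

  0-simplices (9): [v_0], [v_1], [v_2], [v_3], [v_4], [v_5], [v_6], [v_7], [v_8]
  1-simplices (27): (27 of them)
  2-simplices (18): (18 of them)

Hence C_0 ≅ Z^9, C_1 ≅ Z^27, C_2 ≅ Z^18.

∂_1: C_1 → C_0 sends each edge [p,q] (with p < q) to q − p. For instance
  ∂[v_2,v_7] = [v_7] − [v_2].
The 9×27 boundary matrix has rank 8 and Smith normal form diag(1,1,1,1,1,1,1,1).

Boundary ∂_2: C_2 → C_1 sends each 2-simplex [p,q,r] to [q,r] − [p,r] + [p,q]. For instance
  ∂[v_2,v_3,v_4] = [v_3,v_4] − [v_2,v_4] + [v_2,v_3],
  ∂[v_2,v_5,v_6] = [v_5,v_6] − [v_2,v_6] + [v_2,v_5].
This gives a 27×18 integer matrix of rank 17; reducing to Smith normal form yields diagonal entries (1,1,1,1,1,1,1,1,1,1,1,1,1,1,1,1,1).

Reading off H_k = ker ∂_k / im ∂_{k+1}:

  H_0: rank C_0 − rank ∂_1 = 9 − 8 = 1, and the invariant factors of ∂_1 are all 1, so H_0 = Z.
  H_1: rank ker ∂_1 − rank ∂_2 = (27 − 8) − 17 = 2, and the invariant factors of ∂_2 are all 1, so H_1 = Z^2.
  H_2: rank ker ∂_2 − rank ∂_3 = (18 − 17) − 0 = 1, and there is no ∂_3, so H_2 = Z.

As a check, the Euler characteristic is 9 − 27 + 18 = 0, which agrees with 1 − 2 + 1 = 0.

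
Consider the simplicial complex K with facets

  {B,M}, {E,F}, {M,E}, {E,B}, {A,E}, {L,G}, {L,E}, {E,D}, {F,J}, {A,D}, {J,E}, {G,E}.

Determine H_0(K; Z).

K has 9 vertices, 12 edges.
rank ∂_0 = 0, rank ∂_1 = 8 ⇒ b_0 = 9 − 0 − 8 = 1; all invariant factors of ∂_1 are 1 so no torsion. So H_0 = Z.

H_0 = Z.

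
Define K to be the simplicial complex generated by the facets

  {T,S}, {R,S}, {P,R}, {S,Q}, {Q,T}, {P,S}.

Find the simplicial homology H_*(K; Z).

H_0 = Z,  H_1 = Z^2.

We work with the vertex ordering P < Q < R < S < T. The simplices of K, each written with vertices in increasing order, are:

  0-simplices (5): P, Q, R, S, T
  1-simplices (6): PR, PS, QS, QT, RS, ST

Hence C_0 ≅ Z^5, C_1 ≅ Z^6.

Boundary ∂_1: C_1 → C_0 sends each edge [p,q] (with p < q) to q − p. For instance
  ∂ST = T − S.
As a 5×6 matrix over Z this has rank 4, with invariant factors (1,1,1,1).

Now H_k = ker ∂_k / im ∂_{k+1}, so:

  H_0: rank C_0 − rank ∂_1 = 5 − 4 = 1, and the invariant factors of ∂_1 are all 1, so H_0 = Z.
  H_1: rank ker ∂_1 − rank ∂_2 = (6 − 4) − 0 = 2, and there is no ∂_2, so H_1 = Z^2.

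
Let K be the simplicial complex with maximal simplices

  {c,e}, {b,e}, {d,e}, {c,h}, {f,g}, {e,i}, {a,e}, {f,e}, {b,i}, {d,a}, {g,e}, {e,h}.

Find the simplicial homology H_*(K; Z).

H_0 = Z,  H_1 = Z^4.

Take the total order a < b < c < d < e < f < g < h < i on the vertex set. Then K (dimension 1) consists of the simplices:

  0-simplices (9): a, b, c, d, e, f, g, h, i
  1-simplices (12): ad, ae, be, bi, ce, ch, de, ef, eg, eh, ei, fg

giving chain groups C_0 ≅ Z^9, C_1 ≅ Z^12.

∂_1: C_1 → C_0 maps an edge to its endpoints' difference, ∂[p,q] = q − p.
The resulting 9×12 matrix has rank 8, and its Smith normal form has invariant factors (1,1,1,1,1,1,1,1).

Computing H_k = (kernel of ∂_k) / (image of ∂_{k+1}):

  H_0: rank C_0 − rank ∂_1 = 9 − 8 = 1, and the invariant factors of ∂_1 are all 1, so H_0 ≅ Z.
  H_1: rank ker ∂_1 − rank ∂_2 = (12 − 8) − 0 = 4, and there is no ∂_2, so H_1 ≅ Z^4.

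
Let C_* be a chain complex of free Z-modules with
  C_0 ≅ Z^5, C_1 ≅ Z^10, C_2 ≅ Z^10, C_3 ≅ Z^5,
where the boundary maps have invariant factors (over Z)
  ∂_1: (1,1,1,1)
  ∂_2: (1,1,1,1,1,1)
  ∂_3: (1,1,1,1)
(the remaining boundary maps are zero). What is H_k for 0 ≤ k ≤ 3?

H_0: b_0 = 5 − 0 − 4 = 1; torsion from ∂_1 factors > 1: none. So H_0 ≅ Z.
H_1: b_1 = 10 − 4 − 6 = 0; torsion from ∂_2 factors > 1: none. So H_1 ≅ 0.
H_2: b_2 = 10 − 6 − 4 = 0; torsion from ∂_3 factors > 1: none. So H_2 ≅ 0.
H_3: b_3 = 5 − 4 − 0 = 1; torsion from ∂_4 factors > 1: none. So H_3 ≅ Z.

H_0 ≅ Z,  H_1 = 0,  H_2 = 0,  H_3 ≅ Z.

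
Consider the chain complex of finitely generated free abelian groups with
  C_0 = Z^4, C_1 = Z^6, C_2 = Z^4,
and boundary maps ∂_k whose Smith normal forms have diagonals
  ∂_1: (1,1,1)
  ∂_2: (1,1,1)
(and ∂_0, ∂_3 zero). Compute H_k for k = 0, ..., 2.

H_0 ≅ Z,  H_1 = 0,  H_2 ≅ Z.

H_0: b_0 = 4 − 0 − 3 = 1; torsion from ∂_1 factors > 1: none. So H_0 ≅ Z.
H_1: b_1 = 6 − 3 − 3 = 0; torsion from ∂_2 factors > 1: none. So H_1 ≅ 0.
H_2: b_2 = 4 − 3 − 0 = 1; torsion from ∂_3 factors > 1: none. So H_2 ≅ Z.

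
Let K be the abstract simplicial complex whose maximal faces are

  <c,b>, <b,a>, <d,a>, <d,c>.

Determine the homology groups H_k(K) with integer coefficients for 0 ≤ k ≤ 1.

Take the total order a < b < c < d on the vertex set. Then K (dimension 1) consists of the simplices:

  0-simplices (4): a, b, c, d
  1-simplices (4): ab, ad, bc, cd

giving chain groups C_0 ≅ Z^4, C_1 ≅ Z^4.

Boundary ∂_1: C_1 → C_0 maps an edge to its endpoints' difference, ∂[p,q] = q − p.
As a 4×4 matrix over Z this has rank 3, with invariant factors (1,1,1).

Computing H_k = (kernel of ∂_k) / (image of ∂_{k+1}):

  H_0: rank C_0 − rank ∂_1 = 4 − 3 = 1, and the invariant factors of ∂_1 are all 1, so H_0 = Z.
  H_1: rank ker ∂_1 − rank ∂_2 = (4 − 3) − 0 = 1, and there is no ∂_2, so H_1 = Z.

As a check, the Euler characteristic is 4 − 4 = 0, which agrees with 1 − 1 = 0.

H_0 ≅ Z,  H_1 ≅ Z.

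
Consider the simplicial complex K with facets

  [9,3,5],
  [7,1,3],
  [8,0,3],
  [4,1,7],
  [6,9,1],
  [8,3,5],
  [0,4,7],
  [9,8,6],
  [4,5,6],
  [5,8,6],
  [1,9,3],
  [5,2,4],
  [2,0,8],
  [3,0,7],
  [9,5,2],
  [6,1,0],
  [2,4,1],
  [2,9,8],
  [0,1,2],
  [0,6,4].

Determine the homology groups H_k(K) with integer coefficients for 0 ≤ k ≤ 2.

Take the total order 0 < 1 < 2 < 3 < 4 < 5 < 6 < 7 < 8 < 9 on the vertex set. Then K (dimension 2) consists of the simplices:

  0-simplices (10): [0], [1], [2], [3], [4], [5], [6], [7], [8], [9]
  1-simplices (30): (30 of them)
  2-simplices (20): (20 of them)

so the chain groups are C_0 ≅ Z^10, C_1 ≅ Z^30, C_2 ≅ Z^20.

The boundary map ∂_1: C_1 → C_0 is given by ∂[p,q] = [q] − [p]. For instance
  ∂[1,6] = [6] − [1].
The resulting 10×30 matrix has rank 9, and its Smith normal form has invariant factors (1,1,1,1,1,1,1,1,1).

The boundary map ∂_2: C_2 → C_1 sends each 2-simplex [p,q,r] to [q,r] − [p,r] + [p,q]. For instance
  ∂[0,1,2] = [1,2] − [0,2] + [0,1],
  ∂[3,5,8] = [5,8] − [3,8] + [3,5].
This gives a 30×20 integer matrix of rank 20; reducing to Smith normal form yields diagonal entries (1,1,1,1,1,1,1,1,1,1,1,1,1,1,1,1,1,1,1,2).

Now H_k = ker ∂_k / im ∂_{k+1}, so:

  H_0: rank C_0 − rank ∂_1 = 10 − 9 = 1, and the invariant factors of ∂_1 are all 1, so H_0 = Z.
  H_1: rank ker ∂_1 − rank ∂_2 = (30 − 9) − 20 = 1, and ∂_2 has invariant factor 2 > 1, so H_1 = Z ⊕ Z/2.
  H_2: rank ker ∂_2 − rank ∂_3 = (20 − 20) − 0 = 0, and there is no ∂_3, so H_2 = 0.

H_0 ≅ Z,  H_1 ≅ Z ⊕ Z/2,  H_2 = 0.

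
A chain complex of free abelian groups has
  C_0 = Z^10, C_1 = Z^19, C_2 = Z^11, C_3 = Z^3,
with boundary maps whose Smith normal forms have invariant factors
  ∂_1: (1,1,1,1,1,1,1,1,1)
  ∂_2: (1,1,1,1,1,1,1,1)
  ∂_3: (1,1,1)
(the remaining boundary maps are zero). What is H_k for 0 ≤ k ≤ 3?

H_0: b_0 = 10 − 0 − 9 = 1; torsion from ∂_1 factors > 1: none. So H_0 ≅ Z.
H_1: b_1 = 19 − 9 − 8 = 2; torsion from ∂_2 factors > 1: none. So H_1 ≅ Z^2.
H_2: b_2 = 11 − 8 − 3 = 0; torsion from ∂_3 factors > 1: none. So H_2 ≅ 0.
H_3: b_3 = 3 − 3 − 0 = 0; torsion from ∂_4 factors > 1: none. So H_3 ≅ 0.

H_0 ≅ Z,  H_1 ≅ Z^2,  H_2 = 0,  H_3 = 0.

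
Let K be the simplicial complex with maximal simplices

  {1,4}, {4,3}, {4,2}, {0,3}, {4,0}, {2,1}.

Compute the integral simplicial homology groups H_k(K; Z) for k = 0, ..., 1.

Fix the vertex order 0 < 1 < 2 < 3 < 4 and write every simplex with vertices in increasing order. Then dim K = 1 and the simplices of K are:

  0-simplices (5): [0], [1], [2], [3], [4]
  1-simplices (6): [0,3], [0,4], [1,2], [1,4], [2,4], [3,4]

Hence C_0 ≅ Z^5, C_1 ≅ Z^6.

The boundary map ∂_1: C_1 → C_0 maps an edge to its endpoints' difference, ∂[p,q] = q − p. For instance
  ∂[0,3] = [3] − [0].
As a 5×6 matrix over Z this has rank 4, with invariant factors (1,1,1,1).

From H_k ≅ ker(∂_k) / im(∂_{k+1}) we obtain:

  H_0: rank C_0 − rank ∂_1 = 5 − 4 = 1, and the invariant factors of ∂_1 are all 1, so H_0 = Z.
  H_1: rank ker ∂_1 − rank ∂_2 = (6 − 4) − 0 = 2, and there is no ∂_2, so H_1 = Z^2.

As a check, the Euler characteristic is 5 − 6 = -1, which agrees with 1 − 2 = -1.

H_0 = Z,  H_1 = Z^2.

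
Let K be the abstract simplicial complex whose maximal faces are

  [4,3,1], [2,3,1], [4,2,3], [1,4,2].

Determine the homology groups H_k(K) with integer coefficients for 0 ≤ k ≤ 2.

We work with the vertex ordering 1 < 2 < 3 < 4. The simplices of K, each written with vertices in increasing order, are:

  0-simplices (4): [1], [2], [3], [4]
  1-simplices (6): [1,2], [1,3], [1,4], [2,3], [2,4], [3,4]
  2-simplices (4): [1,2,3], [1,2,4], [1,3,4], [2,3,4]

Hence C_0 ≅ Z^4, C_1 ≅ Z^6, C_2 ≅ Z^4.

Boundary ∂_1: C_1 → C_0 sends each edge [p,q] (with p < q) to q − p.
The resulting 4×6 matrix has rank 3, and its Smith normal form has invariant factors (1,1,1).

The boundary map ∂_2: C_2 → C_1 maps a triangle to the signed sum of its edges. For instance
  ∂[1,2,3] = [2,3] − [1,3] + [1,2],
  ∂[2,3,4] = [3,4] − [2,4] + [2,3].
As a 6×4 matrix over Z this has rank 3, with invariant factors (1,1,1).

Reading off H_k = ker ∂_k / im ∂_{k+1}:

  H_0: rank C_0 − rank ∂_1 = 4 − 3 = 1, and the invariant factors of ∂_1 are all 1, so H_0 = Z.
  H_1: rank ker ∂_1 − rank ∂_2 = (6 − 3) − 3 = 0, and the invariant factors of ∂_2 are all 1, so H_1 = 0.
  H_2: rank ker ∂_2 − rank ∂_3 = (4 − 3) − 0 = 1, and there is no ∂_3, so H_2 = Z.

As a check, the Euler characteristic is 4 − 6 + 4 = 2, which agrees with 1 − 0 + 1 = 2.

H_0 = Z,  H_1 = 0,  H_2 = Z.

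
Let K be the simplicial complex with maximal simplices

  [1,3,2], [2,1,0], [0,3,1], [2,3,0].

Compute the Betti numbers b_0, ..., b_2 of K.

Take the total order 0 < 1 < 2 < 3 on the vertex set. Then K (dimension 2) consists of the simplices:

  0-simplices (4): [0], [1], [2], [3]
  1-simplices (6): [0,1], [0,2], [0,3], [1,2], [1,3], [2,3]
  2-simplices (4): [0,1,2], [0,1,3], [0,2,3], [1,2,3]

so the chain groups are C_0 ≅ Z^4, C_1 ≅ Z^6, C_2 ≅ Z^4.

The boundary map ∂_1: C_1 → C_0 sends each edge [p,q] (with p < q) to q − p.
The 4×6 boundary matrix has rank 3 and Smith normal form diag(1,1,1).

∂_2: C_2 → C_1 maps a triangle to the signed sum of its edges. For instance
  ∂[0,1,2] = [1,2] − [0,2] + [0,1],
  ∂[0,1,3] = [1,3] − [0,3] + [0,1].
The 6×4 boundary matrix has rank 3 and Smith normal form diag(1,1,1).

Now H_k = ker ∂_k / im ∂_{k+1}, so:

  H_0: rank C_0 − rank ∂_1 = 4 − 3 = 1, and the invariant factors of ∂_1 are all 1, so H_0 ≅ Z.
  H_1: rank ker ∂_1 − rank ∂_2 = (6 − 3) − 3 = 0, and the invariant factors of ∂_2 are all 1, so H_1 ≅ 0.
  H_2: rank ker ∂_2 − rank ∂_3 = (4 − 3) − 0 = 1, and there is no ∂_3, so H_2 ≅ Z.

As a check, the Euler characteristic is 4 − 6 + 4 = 2, which agrees with 1 − 0 + 1 = 2.
(K is a triangulation of the 2-sphere S^2.)

Hence the Betti numbers are b_0 = 1, b_1 = 0, b_2 = 1.

b_0 = 1, b_1 = 0, b_2 = 1.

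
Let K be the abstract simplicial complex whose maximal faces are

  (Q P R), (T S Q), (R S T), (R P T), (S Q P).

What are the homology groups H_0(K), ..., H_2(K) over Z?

H_0 = Z,  H_1 = Z,  H_2 = 0.

Take the total order P < Q < R < S < T on the vertex set. Then K (dimension 2) consists of the simplices:

  0-simplices (5): P, Q, R, S, T
  1-simplices (10): PQ, PR, PS, PT, QR, QS, QT, RS, RT, ST
  2-simplices (5): PQR, PQS, PRT, QST, RST

so the chain groups are C_0 ≅ Z^5, C_1 ≅ Z^10, C_2 ≅ Z^5.

∂_1: C_1 → C_0 is given by ∂[p,q] = [q] − [p]. For instance
  ∂QS = S − Q.
As a 5×10 matrix over Z this has rank 4, with invariant factors (1,1,1,1).

The boundary map ∂_2: C_2 → C_1 acts by ∂[p,q,r] = [q,r] − [p,r] + [p,q]. For instance
  ∂PQS = QS − PS + PQ,
  ∂PRT = RT − PT + PR.
The 10×5 boundary matrix has rank 5 and Smith normal form diag(1,1,1,1,1).

From H_k ≅ ker(∂_k) / im(∂_{k+1}) we obtain:

  H_0: rank C_0 − rank ∂_1 = 5 − 4 = 1, and the invariant factors of ∂_1 are all 1, so H_0 = Z.
  H_1: rank ker ∂_1 − rank ∂_2 = (10 − 4) − 5 = 1, and the invariant factors of ∂_2 are all 1, so H_1 = Z.
  H_2: rank ker ∂_2 − rank ∂_3 = (5 − 5) − 0 = 0, and there is no ∂_3, so H_2 = 0.

As a check, the Euler characteristic is 5 − 10 + 5 = 0, which agrees with 1 − 1 + 0 = 0.
(K is a triangulation of the Möbius band.)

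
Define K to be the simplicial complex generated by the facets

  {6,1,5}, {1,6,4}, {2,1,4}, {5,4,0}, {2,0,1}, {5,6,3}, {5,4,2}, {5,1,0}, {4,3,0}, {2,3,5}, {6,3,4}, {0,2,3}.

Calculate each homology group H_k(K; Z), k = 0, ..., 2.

H_0 ≅ Z,  H_1 ≅ Z_2,  H_2 = 0.

Take the total order 0 < 1 < 2 < 3 < 4 < 5 < 6 on the vertex set. Then K (dimension 2) consists of the simplices:

  0-simplices (7): [0], [1], [2], [3], [4], [5], [6]
  1-simplices (18): [0,1], [0,2], [0,3], [0,4], [0,5], [1,2], [1,4], [1,5], [1,6], [2,3], [2,4], [2,5], [3,4], [3,5], [3,6], [4,5], [4,6], [5,6]
  2-simplices (12): [0,1,2], [0,1,5], [0,2,3], [0,3,4], [0,4,5], [1,2,4], [1,4,6], [1,5,6], [2,3,5], [2,4,5], [3,4,6], [3,5,6]

giving chain groups C_0 ≅ Z^7, C_1 ≅ Z^18, C_2 ≅ Z^12.

∂_1: C_1 → C_0 maps an edge to its endpoints' difference, ∂[p,q] = q − p.
The 7×18 boundary matrix has rank 6 and Smith normal form diag(1,1,1,1,1,1).

∂_2: C_2 → C_1 acts by ∂[p,q,r] = [q,r] − [p,r] + [p,q]. For instance
  ∂[0,1,5] = [1,5] − [0,5] + [0,1],
  ∂[3,4,6] = [4,6] − [3,6] + [3,4].
As a 18×12 matrix over Z this has rank 12, with invariant factors (1,1,1,1,1,1,1,1,1,1,1,2).

Reading off H_k = ker ∂_k / im ∂_{k+1}:

  H_0: rank C_0 − rank ∂_1 = 7 − 6 = 1, and the invariant factors of ∂_1 are all 1, so H_0 ≅ Z.
  H_1: rank ker ∂_1 − rank ∂_2 = (18 − 6) − 12 = 0, and ∂_2 has invariant factor 2 > 1, so H_1 ≅ Z_2.
  H_2: rank ker ∂_2 − rank ∂_3 = (12 − 12) − 0 = 0, and there is no ∂_3, so H_2 ≅ 0.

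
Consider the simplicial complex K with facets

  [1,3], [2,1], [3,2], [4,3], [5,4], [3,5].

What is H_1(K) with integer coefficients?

H_1 = Z^2.

We work with the vertex ordering 1 < 2 < 3 < 4 < 5. The simplices of K, each written with vertices in increasing order, are:

  0-simplices (5): [1], [2], [3], [4], [5]
  1-simplices (6): [1,2], [1,3], [2,3], [3,4], [3,5], [4,5]

giving chain groups C_0 ≅ Z^5, C_1 ≅ Z^6.

∂_1: C_1 → C_0 sends each edge [p,q] (with p < q) to q − p.
This gives a 5×6 integer matrix of rank 4; reducing to Smith normal form yields diagonal entries (1,1,1,1).

Computing H_k = (kernel of ∂_k) / (image of ∂_{k+1}):

  H_1: rank ker ∂_1 − rank ∂_2 = (6 − 4) − 0 = 2, and there is no ∂_2, so H_1 ≅ Z^2.

(K is a triangulation of a wedge of 2 circles.)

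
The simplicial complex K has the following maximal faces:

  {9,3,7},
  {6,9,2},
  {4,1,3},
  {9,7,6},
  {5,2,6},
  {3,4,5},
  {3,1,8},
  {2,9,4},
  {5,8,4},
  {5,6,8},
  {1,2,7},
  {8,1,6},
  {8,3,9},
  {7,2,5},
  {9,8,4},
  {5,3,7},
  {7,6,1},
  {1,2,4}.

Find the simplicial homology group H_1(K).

We work with the vertex ordering 1 < 2 < 3 < 4 < 5 < 6 < 7 < 8 < 9. The simplices of K, each written with vertices in increasing order, are:

  0-simplices (9): [1], [2], [3], [4], [5], [6], [7], [8], [9]
  1-simplices (27): (27 of them)
  2-simplices (18): [1,2,4], [1,2,7], [1,3,4], [1,3,8], [1,6,7], [1,6,8], [2,4,9], [2,5,6], [2,5,7], [2,6,9], [3,4,5], [3,5,7], [3,7,9], [3,8,9], [4,5,8], [4,8,9], [5,6,8], [6,7,9]

so the chain groups are C_0 ≅ Z^9, C_1 ≅ Z^27, C_2 ≅ Z^18.

Boundary ∂_1: C_1 → C_0 maps an edge to its endpoints' difference, ∂[p,q] = q − p.
The resulting 9×27 matrix has rank 8, and its Smith normal form has invariant factors (1,1,1,1,1,1,1,1).

The boundary map ∂_2: C_2 → C_1 acts by ∂[p,q,r] = [q,r] − [p,r] + [p,q]. For instance
  ∂[1,2,7] = [2,7] − [1,7] + [1,2],
  ∂[2,4,9] = [4,9] − [2,9] + [2,4].
This gives a 27×18 integer matrix of rank 18; reducing to Smith normal form yields diagonal entries (1,1,1,1,1,1,1,1,1,1,1,1,1,1,1,1,1,2).

Computing H_k = (kernel of ∂_k) / (image of ∂_{k+1}):

  H_1: rank ker ∂_1 − rank ∂_2 = (27 − 8) − 18 = 1, and ∂_2 has invariant factor 2 > 1, so H_1 = Z ⊕ Z/2.

H_1 = Z ⊕ Z/2.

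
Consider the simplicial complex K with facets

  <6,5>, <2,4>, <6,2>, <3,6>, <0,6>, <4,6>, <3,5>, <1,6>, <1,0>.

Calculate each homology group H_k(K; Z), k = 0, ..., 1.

H_0 ≅ Z,  H_1 ≅ Z^3.

Fix the vertex order 0 < 1 < 2 < 3 < 4 < 5 < 6 and write every simplex with vertices in increasing order. Then dim K = 1 and the simplices of K are:

  0-simplices (7): [0], [1], [2], [3], [4], [5], [6]
  1-simplices (9): [0,1], [0,6], [1,6], [2,4], [2,6], [3,5], [3,6], [4,6], [5,6]

giving chain groups C_0 ≅ Z^7, C_1 ≅ Z^9.

The boundary map ∂_1: C_1 → C_0 maps an edge to its endpoints' difference, ∂[p,q] = q − p.
This gives a 7×9 integer matrix of rank 6; reducing to Smith normal form yields diagonal entries (1,1,1,1,1,1).

Reading off H_k = ker ∂_k / im ∂_{k+1}:

  H_0: rank C_0 − rank ∂_1 = 7 − 6 = 1, and the invariant factors of ∂_1 are all 1, so H_0 = Z.
  H_1: rank ker ∂_1 − rank ∂_2 = (9 − 6) − 0 = 3, and there is no ∂_2, so H_1 = Z^3.

As a check, the Euler characteristic is 7 − 9 = -2, which agrees with 1 − 3 = -2.
(K is a triangulation of a wedge of 3 circles.)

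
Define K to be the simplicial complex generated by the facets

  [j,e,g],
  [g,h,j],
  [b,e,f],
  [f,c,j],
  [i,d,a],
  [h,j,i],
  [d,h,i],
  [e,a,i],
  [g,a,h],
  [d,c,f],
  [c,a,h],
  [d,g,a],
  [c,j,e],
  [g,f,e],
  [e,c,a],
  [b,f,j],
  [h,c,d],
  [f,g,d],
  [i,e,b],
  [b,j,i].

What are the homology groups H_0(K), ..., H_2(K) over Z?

Take the total order a < b < c < d < e < f < g < h < i < j on the vertex set. Then K (dimension 2) consists of the simplices:

  0-simplices (10): a, b, c, d, e, f, g, h, i, j
  1-simplices (30): ac, ad, ae, ag, ah, ai, be, bf, bi, bj, cd, ce, cf, ch, cj, df, dg, dh, di, ef, eg, ei, ej, fg, fj, gh, gj, hi, hj, ij
  2-simplices (20): ace, ach, adg, adi, aei, agh, bef, bei, bfj, bij, cdf, cdh, cej, cfj, dfg, dhi, efg, egj, ghj, hij

giving chain groups C_0 ≅ Z^10, C_1 ≅ Z^30, C_2 ≅ Z^20.

∂_1: C_1 → C_0 maps an edge to its endpoints' difference, ∂[p,q] = q − p. For instance
  ∂hj = j − h.
The 10×30 boundary matrix has rank 9 and Smith normal form diag(1,1,1,1,1,1,1,1,1).

The boundary map ∂_2: C_2 → C_1 sends each 2-simplex [p,q,r] to [q,r] − [p,r] + [p,q]. For instance
  ∂bef = ef − bf + be,
  ∂cdf = df − cf + cd.
The resulting 30×20 matrix has rank 20, and its Smith normal form has invariant factors (1,1,1,1,1,1,1,1,1,1,1,1,1,1,1,1,1,1,1,2).

From H_k ≅ ker(∂_k) / im(∂_{k+1}) we obtain:

  H_0: rank C_0 − rank ∂_1 = 10 − 9 = 1, and the invariant factors of ∂_1 are all 1, so H_0 = Z.
  H_1: rank ker ∂_1 − rank ∂_2 = (30 − 9) − 20 = 1, and ∂_2 has invariant factor 2 > 1, so H_1 = Z ⊕ Z/2.
  H_2: rank ker ∂_2 − rank ∂_3 = (20 − 20) − 0 = 0, and there is no ∂_3, so H_2 = 0.

(K is a triangulation of the Klein bottle.)

H_0 ≅ Z,  H_1 ≅ Z ⊕ Z/2,  H_2 = 0.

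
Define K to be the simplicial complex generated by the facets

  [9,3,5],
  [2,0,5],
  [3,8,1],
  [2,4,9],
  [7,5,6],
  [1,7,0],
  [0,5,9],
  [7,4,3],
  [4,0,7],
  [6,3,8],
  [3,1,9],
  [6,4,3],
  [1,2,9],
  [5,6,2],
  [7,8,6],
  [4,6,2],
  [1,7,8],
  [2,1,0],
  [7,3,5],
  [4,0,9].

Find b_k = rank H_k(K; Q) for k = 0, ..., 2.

b_0 = 1, b_1 = 1, b_2 = 0.

Fix the vertex order 0 < 1 < 2 < 3 < 4 < 5 < 6 < 7 < 8 < 9 and write every simplex with vertices in increasing order. Then dim K = 2 and the simplices of K are:

  0-simplices (10): [0], [1], [2], [3], [4], [5], [6], [7], [8], [9]
  1-simplices (30): (30 of them)
  2-simplices (20): (20 of them)

Hence C_0 ≅ Z^10, C_1 ≅ Z^30, C_2 ≅ Z^20.

∂_1: C_1 → C_0 is given by ∂[p,q] = [q] − [p]. For instance
  ∂[1,9] = [9] − [1].
The resulting 10×30 matrix has rank 9, and its Smith normal form has invariant factors (1,1,1,1,1,1,1,1,1).

The boundary map ∂_2: C_2 → C_1 sends each 2-simplex [p,q,r] to [q,r] − [p,r] + [p,q]. For instance
  ∂[1,3,9] = [3,9] − [1,9] + [1,3],
  ∂[3,5,9] = [5,9] − [3,9] + [3,5].
The 30×20 boundary matrix has rank 20 and Smith normal form diag(1,1,1,1,1,1,1,1,1,1,1,1,1,1,1,1,1,1,1,2).

Computing H_k = (kernel of ∂_k) / (image of ∂_{k+1}):

  H_0: rank C_0 − rank ∂_1 = 10 − 9 = 1, and the invariant factors of ∂_1 are all 1, so H_0 ≅ Z.
  H_1: rank ker ∂_1 − rank ∂_2 = (30 − 9) − 20 = 1, and ∂_2 has invariant factor 2 > 1, so H_1 ≅ Z × Z/2.
  H_2: rank ker ∂_2 − rank ∂_3 = (20 − 20) − 0 = 0, and there is no ∂_3, so H_2 ≅ 0.

As a check, the Euler characteristic is 10 − 30 + 20 = 0, which agrees with 1 − 1 + 0 = 0.
(K is a triangulation of the Klein bottle.)

Hence the Betti numbers are b_0 = 1, b_1 = 1, b_2 = 0.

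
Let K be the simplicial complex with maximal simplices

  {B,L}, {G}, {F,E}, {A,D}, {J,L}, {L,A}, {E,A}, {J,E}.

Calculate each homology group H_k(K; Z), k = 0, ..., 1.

H_0 = Z^2,  H_1 = Z.

Order the vertices as A < B < D < E < F < G < J < L. Listing each simplex with vertices in this order, K has dimension 1 with simplices:

  0-simplices (8): A, B, D, E, F, G, J, L
  1-simplices (7): AD, AE, AL, BL, EF, EJ, JL

Hence C_0 ≅ Z^8, C_1 ≅ Z^7.

Boundary ∂_1: C_1 → C_0 is given by ∂[p,q] = [q] − [p].
The resulting 8×7 matrix has rank 6, and its Smith normal form has invariant factors (1,1,1,1,1,1).

From H_k ≅ ker(∂_k) / im(∂_{k+1}) we obtain:

  H_0: rank C_0 − rank ∂_1 = 8 − 6 = 2, and the invariant factors of ∂_1 are all 1, so H_0 = Z^2.
  H_1: rank ker ∂_1 − rank ∂_2 = (7 − 6) − 0 = 1, and there is no ∂_2, so H_1 = Z.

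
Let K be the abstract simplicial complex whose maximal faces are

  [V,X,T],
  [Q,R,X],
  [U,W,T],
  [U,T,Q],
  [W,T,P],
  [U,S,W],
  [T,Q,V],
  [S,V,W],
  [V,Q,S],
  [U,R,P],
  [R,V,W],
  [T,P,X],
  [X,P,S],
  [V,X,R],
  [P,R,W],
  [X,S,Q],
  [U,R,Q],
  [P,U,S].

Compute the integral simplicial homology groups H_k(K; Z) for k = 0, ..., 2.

We work with the vertex ordering P < Q < R < S < T < U < V < W < X. The simplices of K, each written with vertices in increasing order, are:

  0-simplices (9): P, Q, R, S, T, U, V, W, X
  1-simplices (27): PR, PS, PT, PU, PW, PX, QR, QS, QT, QU, QV, QX, RU, RV, RW, RX, SU, SV, SW, SX, TU, TV, TW, TX, UW, VW, VX
  2-simplices (18): PRU, PRW, PSU, PSX, PTW, PTX, QRU, QRX, QSV, QSX, QTU, QTV, RVW, RVX, SUW, SVW, TUW, TVX

so the chain groups are C_0 ≅ Z^9, C_1 ≅ Z^27, C_2 ≅ Z^18.

The boundary map ∂_1: C_1 → C_0 maps an edge to its endpoints' difference, ∂[p,q] = q − p. For instance
  ∂PT = T − P.
As a 9×27 matrix over Z this has rank 8, with invariant factors (1,1,1,1,1,1,1,1).

The boundary map ∂_2: C_2 → C_1 sends each 2-simplex [p,q,r] to [q,r] − [p,r] + [p,q]. For instance
  ∂QRX = RX − QX + QR,
  ∂SVW = VW − SW + SV.
This gives a 27×18 integer matrix of rank 18; reducing to Smith normal form yields diagonal entries (1,1,1,1,1,1,1,1,1,1,1,1,1,1,1,1,1,2).

From H_k ≅ ker(∂_k) / im(∂_{k+1}) we obtain:

  H_0: rank C_0 − rank ∂_1 = 9 − 8 = 1, and the invariant factors of ∂_1 are all 1, so H_0 ≅ Z.
  H_1: rank ker ∂_1 − rank ∂_2 = (27 − 8) − 18 = 1, and ∂_2 has invariant factor 2 > 1, so H_1 ≅ Z × Z/2.
  H_2: rank ker ∂_2 − rank ∂_3 = (18 − 18) − 0 = 0, and there is no ∂_3, so H_2 ≅ 0.

H_0 = Z,  H_1 = Z × Z/2,  H_2 = 0.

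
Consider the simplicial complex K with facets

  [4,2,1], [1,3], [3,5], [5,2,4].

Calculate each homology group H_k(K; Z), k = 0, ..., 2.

Order the vertices as 1 < 2 < 3 < 4 < 5. Listing each simplex with vertices in this order, K has dimension 2 with simplices:

  0-simplices (5): [1], [2], [3], [4], [5]
  1-simplices (7): [1,2], [1,3], [1,4], [2,4], [2,5], [3,5], [4,5]
  2-simplices (2): [1,2,4], [2,4,5]

giving chain groups C_0 ≅ Z^5, C_1 ≅ Z^7, C_2 ≅ Z^2.

The boundary map ∂_1: C_1 → C_0 is given by ∂[p,q] = [q] − [p]. For instance
  ∂[1,2] = [2] − [1].
This gives a 5×7 integer matrix of rank 4; reducing to Smith normal form yields diagonal entries (1,1,1,1).

Boundary ∂_2: C_2 → C_1 maps a triangle to the signed sum of its edges. For instance
  ∂[1,2,4] = [2,4] − [1,4] + [1,2],
  ∂[2,4,5] = [4,5] − [2,5] + [2,4].
The resulting 7×2 matrix has rank 2, and its Smith normal form has invariant factors (1,1).

From H_k ≅ ker(∂_k) / im(∂_{k+1}) we obtain:

  H_0: rank C_0 − rank ∂_1 = 5 − 4 = 1, and the invariant factors of ∂_1 are all 1, so H_0 ≅ Z.
  H_1: rank ker ∂_1 − rank ∂_2 = (7 − 4) − 2 = 1, and the invariant factors of ∂_2 are all 1, so H_1 ≅ Z.
  H_2: rank ker ∂_2 − rank ∂_3 = (2 − 2) − 0 = 0, and there is no ∂_3, so H_2 ≅ 0.

H_0 = Z,  H_1 = Z,  H_2 = 0.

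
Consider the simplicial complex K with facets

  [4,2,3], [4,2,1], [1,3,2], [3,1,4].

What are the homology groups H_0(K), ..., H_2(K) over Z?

Order the vertices as 1 < 2 < 3 < 4. Listing each simplex with vertices in this order, K has dimension 2 with simplices:

  0-simplices (4): [1], [2], [3], [4]
  1-simplices (6): [1,2], [1,3], [1,4], [2,3], [2,4], [3,4]
  2-simplices (4): [1,2,3], [1,2,4], [1,3,4], [2,3,4]

giving chain groups C_0 ≅ Z^4, C_1 ≅ Z^6, C_2 ≅ Z^4.

Boundary ∂_1: C_1 → C_0 is given by ∂[p,q] = [q] − [p]. For instance
  ∂[2,3] = [3] − [2].
The 4×6 boundary matrix has rank 3 and Smith normal form diag(1,1,1).

∂_2: C_2 → C_1 acts by ∂[p,q,r] = [q,r] − [p,r] + [p,q]. For instance
  ∂[1,3,4] = [3,4] − [1,4] + [1,3],
  ∂[2,3,4] = [3,4] − [2,4] + [2,3].
The resulting 6×4 matrix has rank 3, and its Smith normal form has invariant factors (1,1,1).

Reading off H_k = ker ∂_k / im ∂_{k+1}:

  H_0: rank C_0 − rank ∂_1 = 4 − 3 = 1, and the invariant factors of ∂_1 are all 1, so H_0 ≅ Z.
  H_1: rank ker ∂_1 − rank ∂_2 = (6 − 3) − 3 = 0, and the invariant factors of ∂_2 are all 1, so H_1 ≅ 0.
  H_2: rank ker ∂_2 − rank ∂_3 = (4 − 3) − 0 = 1, and there is no ∂_3, so H_2 ≅ Z.

H_0 ≅ Z,  H_1 = 0,  H_2 ≅ Z.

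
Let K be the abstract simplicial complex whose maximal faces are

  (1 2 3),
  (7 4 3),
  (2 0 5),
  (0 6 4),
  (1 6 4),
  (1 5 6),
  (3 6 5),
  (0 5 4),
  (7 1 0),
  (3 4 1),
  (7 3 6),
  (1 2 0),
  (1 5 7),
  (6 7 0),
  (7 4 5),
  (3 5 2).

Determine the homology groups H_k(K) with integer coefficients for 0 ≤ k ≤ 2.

Take the total order 0 < 1 < 2 < 3 < 4 < 5 < 6 < 7 on the vertex set. Then K (dimension 2) consists of the simplices:

  0-simplices (8): [0], [1], [2], [3], [4], [5], [6], [7]
  1-simplices (24): (24 of them)
  2-simplices (16): [0,1,2], [0,1,7], [0,2,5], [0,4,5], [0,4,6], [0,6,7], [1,2,3], [1,3,4], [1,4,6], [1,5,6], [1,5,7], [2,3,5], [3,4,7], [3,5,6], [3,6,7], [4,5,7]

Hence C_0 ≅ Z^8, C_1 ≅ Z^24, C_2 ≅ Z^16.

∂_1: C_1 → C_0 is given by ∂[p,q] = [q] − [p]. For instance
  ∂[0,2] = [2] − [0].
As a 8×24 matrix over Z this has rank 7, with invariant factors (1,1,1,1,1,1,1).

∂_2: C_2 → C_1 acts by ∂[p,q,r] = [q,r] − [p,r] + [p,q]. For instance
  ∂[1,4,6] = [4,6] − [1,6] + [1,4],
  ∂[2,3,5] = [3,5] − [2,5] + [2,3].
The 24×16 boundary matrix has rank 15 and Smith normal form diag(1,1,1,1,1,1,1,1,1,1,1,1,1,1,1).

Computing H_k = (kernel of ∂_k) / (image of ∂_{k+1}):

  H_0: rank C_0 − rank ∂_1 = 8 − 7 = 1, and the invariant factors of ∂_1 are all 1, so H_0 ≅ Z.
  H_1: rank ker ∂_1 − rank ∂_2 = (24 − 7) − 15 = 2, and the invariant factors of ∂_2 are all 1, so H_1 ≅ Z^2.
  H_2: rank ker ∂_2 − rank ∂_3 = (16 − 15) − 0 = 1, and there is no ∂_3, so H_2 ≅ Z.

H_0 ≅ Z,  H_1 ≅ Z^2,  H_2 ≅ Z.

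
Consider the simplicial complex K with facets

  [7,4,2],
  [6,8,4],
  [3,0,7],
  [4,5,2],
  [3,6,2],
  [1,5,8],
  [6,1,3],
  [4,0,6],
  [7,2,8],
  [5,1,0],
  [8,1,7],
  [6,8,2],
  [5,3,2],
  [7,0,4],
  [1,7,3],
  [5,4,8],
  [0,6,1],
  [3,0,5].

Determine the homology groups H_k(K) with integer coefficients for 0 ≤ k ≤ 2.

H_0 ≅ Z,  H_1 ≅ Z ⊕ Z/2,  H_2 = 0.

K has 9 vertices, 27 edges, 18 triangles.
rank ∂_0 = 0, rank ∂_1 = 8 ⇒ b_0 = 9 − 0 − 8 = 1; all invariant factors of ∂_1 are 1 so no torsion. So H_0 = Z.
rank ∂_1 = 8, rank ∂_2 = 18 ⇒ b_1 = 27 − 8 − 18 = 1; ∂_2 has invariant factor(s) [2] giving torsion. So H_1 = Z ⊕ Z/2.
rank ∂_2 = 18, rank ∂_3 = 0 ⇒ b_2 = 18 − 18 − 0 = 0. So H_2 = 0.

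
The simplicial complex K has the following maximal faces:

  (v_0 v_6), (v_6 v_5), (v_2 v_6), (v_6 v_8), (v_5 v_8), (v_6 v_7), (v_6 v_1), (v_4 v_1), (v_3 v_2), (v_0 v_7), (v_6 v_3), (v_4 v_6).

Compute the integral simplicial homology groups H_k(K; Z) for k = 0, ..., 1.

H_0 ≅ Z,  H_1 ≅ Z^4.

Take the total order v_0 < v_1 < v_2 < v_3 < v_4 < v_5 < v_6 < v_7 < v_8 on the vertex set. Then K (dimension 1) consists of the simplices:

  0-simplices (9): [v_0], [v_1], [v_2], [v_3], [v_4], [v_5], [v_6], [v_7], [v_8]
  1-simplices (12): [v_0,v_6], [v_0,v_7], [v_1,v_4], [v_1,v_6], [v_2,v_3], [v_2,v_6], [v_3,v_6], [v_4,v_6], [v_5,v_6], [v_5,v_8], [v_6,v_7], [v_6,v_8]

giving chain groups C_0 ≅ Z^9, C_1 ≅ Z^12.

Boundary ∂_1: C_1 → C_0 sends each edge [p,q] (with p < q) to q − p. For instance
  ∂[v_0,v_6] = [v_6] − [v_0].
As a 9×12 matrix over Z this has rank 8, with invariant factors (1,1,1,1,1,1,1,1).

Now H_k = ker ∂_k / im ∂_{k+1}, so:

  H_0: rank C_0 − rank ∂_1 = 9 − 8 = 1, and the invariant factors of ∂_1 are all 1, so H_0 ≅ Z.
  H_1: rank ker ∂_1 − rank ∂_2 = (12 − 8) − 0 = 4, and there is no ∂_2, so H_1 ≅ Z^4.

(K is a triangulation of a wedge of 4 circles.)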